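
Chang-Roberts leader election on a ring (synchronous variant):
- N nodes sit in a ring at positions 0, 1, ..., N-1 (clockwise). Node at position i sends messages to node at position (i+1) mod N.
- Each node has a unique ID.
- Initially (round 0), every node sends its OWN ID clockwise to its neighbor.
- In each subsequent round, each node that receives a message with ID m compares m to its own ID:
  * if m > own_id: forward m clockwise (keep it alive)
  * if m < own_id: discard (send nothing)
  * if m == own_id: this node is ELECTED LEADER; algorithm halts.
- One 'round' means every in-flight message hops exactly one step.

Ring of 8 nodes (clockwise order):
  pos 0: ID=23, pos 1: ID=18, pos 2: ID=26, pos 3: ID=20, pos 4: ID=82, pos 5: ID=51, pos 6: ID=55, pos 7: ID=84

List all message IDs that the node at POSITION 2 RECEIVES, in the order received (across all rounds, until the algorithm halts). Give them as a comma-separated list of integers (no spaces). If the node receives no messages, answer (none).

Round 1: pos1(id18) recv 23: fwd; pos2(id26) recv 18: drop; pos3(id20) recv 26: fwd; pos4(id82) recv 20: drop; pos5(id51) recv 82: fwd; pos6(id55) recv 51: drop; pos7(id84) recv 55: drop; pos0(id23) recv 84: fwd
Round 2: pos2(id26) recv 23: drop; pos4(id82) recv 26: drop; pos6(id55) recv 82: fwd; pos1(id18) recv 84: fwd
Round 3: pos7(id84) recv 82: drop; pos2(id26) recv 84: fwd
Round 4: pos3(id20) recv 84: fwd
Round 5: pos4(id82) recv 84: fwd
Round 6: pos5(id51) recv 84: fwd
Round 7: pos6(id55) recv 84: fwd
Round 8: pos7(id84) recv 84: ELECTED

Answer: 18,23,84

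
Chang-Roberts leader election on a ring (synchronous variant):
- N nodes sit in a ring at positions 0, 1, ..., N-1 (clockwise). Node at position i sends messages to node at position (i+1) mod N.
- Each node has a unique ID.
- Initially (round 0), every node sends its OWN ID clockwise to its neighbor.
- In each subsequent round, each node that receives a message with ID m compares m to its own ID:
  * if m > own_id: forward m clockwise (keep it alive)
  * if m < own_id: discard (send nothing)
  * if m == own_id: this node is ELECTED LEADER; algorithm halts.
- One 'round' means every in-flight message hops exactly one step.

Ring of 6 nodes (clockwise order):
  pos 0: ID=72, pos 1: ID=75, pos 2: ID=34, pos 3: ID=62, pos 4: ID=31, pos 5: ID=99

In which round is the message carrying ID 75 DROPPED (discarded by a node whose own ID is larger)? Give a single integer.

Answer: 4

Derivation:
Round 1: pos1(id75) recv 72: drop; pos2(id34) recv 75: fwd; pos3(id62) recv 34: drop; pos4(id31) recv 62: fwd; pos5(id99) recv 31: drop; pos0(id72) recv 99: fwd
Round 2: pos3(id62) recv 75: fwd; pos5(id99) recv 62: drop; pos1(id75) recv 99: fwd
Round 3: pos4(id31) recv 75: fwd; pos2(id34) recv 99: fwd
Round 4: pos5(id99) recv 75: drop; pos3(id62) recv 99: fwd
Round 5: pos4(id31) recv 99: fwd
Round 6: pos5(id99) recv 99: ELECTED
Message ID 75 originates at pos 1; dropped at pos 5 in round 4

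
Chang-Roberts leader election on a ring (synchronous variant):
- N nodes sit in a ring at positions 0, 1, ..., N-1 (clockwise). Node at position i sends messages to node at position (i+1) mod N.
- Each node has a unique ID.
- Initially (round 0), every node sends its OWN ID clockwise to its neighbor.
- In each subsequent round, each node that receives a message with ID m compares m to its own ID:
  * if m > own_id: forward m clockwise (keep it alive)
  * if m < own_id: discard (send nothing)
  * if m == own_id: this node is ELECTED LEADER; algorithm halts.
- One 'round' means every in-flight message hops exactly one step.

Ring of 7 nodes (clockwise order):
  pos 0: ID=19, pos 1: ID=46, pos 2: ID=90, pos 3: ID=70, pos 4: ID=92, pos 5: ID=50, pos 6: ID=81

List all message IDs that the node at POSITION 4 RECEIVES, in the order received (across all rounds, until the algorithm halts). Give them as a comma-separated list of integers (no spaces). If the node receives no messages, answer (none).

Round 1: pos1(id46) recv 19: drop; pos2(id90) recv 46: drop; pos3(id70) recv 90: fwd; pos4(id92) recv 70: drop; pos5(id50) recv 92: fwd; pos6(id81) recv 50: drop; pos0(id19) recv 81: fwd
Round 2: pos4(id92) recv 90: drop; pos6(id81) recv 92: fwd; pos1(id46) recv 81: fwd
Round 3: pos0(id19) recv 92: fwd; pos2(id90) recv 81: drop
Round 4: pos1(id46) recv 92: fwd
Round 5: pos2(id90) recv 92: fwd
Round 6: pos3(id70) recv 92: fwd
Round 7: pos4(id92) recv 92: ELECTED

Answer: 70,90,92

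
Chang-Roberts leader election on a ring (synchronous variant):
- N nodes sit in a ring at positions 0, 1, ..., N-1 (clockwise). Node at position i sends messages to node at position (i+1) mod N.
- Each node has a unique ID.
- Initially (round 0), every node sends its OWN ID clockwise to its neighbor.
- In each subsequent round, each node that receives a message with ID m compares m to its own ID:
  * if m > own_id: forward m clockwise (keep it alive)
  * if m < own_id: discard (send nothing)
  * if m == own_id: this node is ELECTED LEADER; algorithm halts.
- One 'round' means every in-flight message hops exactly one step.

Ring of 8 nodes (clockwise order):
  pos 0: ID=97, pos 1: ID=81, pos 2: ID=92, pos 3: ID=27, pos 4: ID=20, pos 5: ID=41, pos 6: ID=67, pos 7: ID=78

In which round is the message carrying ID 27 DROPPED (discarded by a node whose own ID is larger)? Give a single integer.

Answer: 2

Derivation:
Round 1: pos1(id81) recv 97: fwd; pos2(id92) recv 81: drop; pos3(id27) recv 92: fwd; pos4(id20) recv 27: fwd; pos5(id41) recv 20: drop; pos6(id67) recv 41: drop; pos7(id78) recv 67: drop; pos0(id97) recv 78: drop
Round 2: pos2(id92) recv 97: fwd; pos4(id20) recv 92: fwd; pos5(id41) recv 27: drop
Round 3: pos3(id27) recv 97: fwd; pos5(id41) recv 92: fwd
Round 4: pos4(id20) recv 97: fwd; pos6(id67) recv 92: fwd
Round 5: pos5(id41) recv 97: fwd; pos7(id78) recv 92: fwd
Round 6: pos6(id67) recv 97: fwd; pos0(id97) recv 92: drop
Round 7: pos7(id78) recv 97: fwd
Round 8: pos0(id97) recv 97: ELECTED
Message ID 27 originates at pos 3; dropped at pos 5 in round 2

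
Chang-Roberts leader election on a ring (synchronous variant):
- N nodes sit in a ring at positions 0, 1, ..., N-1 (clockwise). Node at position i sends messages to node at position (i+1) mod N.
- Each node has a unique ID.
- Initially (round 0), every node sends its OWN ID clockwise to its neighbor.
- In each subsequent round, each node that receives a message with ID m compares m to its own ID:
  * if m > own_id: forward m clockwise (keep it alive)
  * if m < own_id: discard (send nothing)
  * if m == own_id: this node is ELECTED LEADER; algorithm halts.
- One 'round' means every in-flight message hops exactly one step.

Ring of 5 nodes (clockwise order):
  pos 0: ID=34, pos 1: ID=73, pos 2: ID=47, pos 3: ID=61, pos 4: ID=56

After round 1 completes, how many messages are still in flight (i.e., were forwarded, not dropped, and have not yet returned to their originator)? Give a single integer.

Answer: 3

Derivation:
Round 1: pos1(id73) recv 34: drop; pos2(id47) recv 73: fwd; pos3(id61) recv 47: drop; pos4(id56) recv 61: fwd; pos0(id34) recv 56: fwd
After round 1: 3 messages still in flight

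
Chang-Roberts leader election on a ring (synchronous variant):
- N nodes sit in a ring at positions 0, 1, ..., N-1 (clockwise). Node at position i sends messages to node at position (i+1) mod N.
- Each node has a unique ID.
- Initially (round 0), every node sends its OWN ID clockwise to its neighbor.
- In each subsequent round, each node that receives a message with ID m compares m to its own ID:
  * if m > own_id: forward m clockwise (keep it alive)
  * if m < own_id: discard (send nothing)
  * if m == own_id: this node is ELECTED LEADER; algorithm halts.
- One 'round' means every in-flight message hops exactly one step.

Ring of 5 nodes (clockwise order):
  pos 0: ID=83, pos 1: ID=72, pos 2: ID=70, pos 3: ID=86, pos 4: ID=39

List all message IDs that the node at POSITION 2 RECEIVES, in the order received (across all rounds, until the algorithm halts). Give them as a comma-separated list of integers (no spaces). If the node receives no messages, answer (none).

Answer: 72,83,86

Derivation:
Round 1: pos1(id72) recv 83: fwd; pos2(id70) recv 72: fwd; pos3(id86) recv 70: drop; pos4(id39) recv 86: fwd; pos0(id83) recv 39: drop
Round 2: pos2(id70) recv 83: fwd; pos3(id86) recv 72: drop; pos0(id83) recv 86: fwd
Round 3: pos3(id86) recv 83: drop; pos1(id72) recv 86: fwd
Round 4: pos2(id70) recv 86: fwd
Round 5: pos3(id86) recv 86: ELECTED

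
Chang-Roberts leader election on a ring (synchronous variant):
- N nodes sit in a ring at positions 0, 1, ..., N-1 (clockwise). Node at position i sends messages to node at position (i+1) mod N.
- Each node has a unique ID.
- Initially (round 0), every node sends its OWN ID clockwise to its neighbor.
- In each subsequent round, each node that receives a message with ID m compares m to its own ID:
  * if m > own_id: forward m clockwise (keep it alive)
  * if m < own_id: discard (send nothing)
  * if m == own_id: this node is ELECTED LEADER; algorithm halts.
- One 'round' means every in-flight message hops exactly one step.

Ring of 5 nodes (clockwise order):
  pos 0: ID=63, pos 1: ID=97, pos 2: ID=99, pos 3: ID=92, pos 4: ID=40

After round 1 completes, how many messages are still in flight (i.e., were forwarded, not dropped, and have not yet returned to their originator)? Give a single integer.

Answer: 2

Derivation:
Round 1: pos1(id97) recv 63: drop; pos2(id99) recv 97: drop; pos3(id92) recv 99: fwd; pos4(id40) recv 92: fwd; pos0(id63) recv 40: drop
After round 1: 2 messages still in flight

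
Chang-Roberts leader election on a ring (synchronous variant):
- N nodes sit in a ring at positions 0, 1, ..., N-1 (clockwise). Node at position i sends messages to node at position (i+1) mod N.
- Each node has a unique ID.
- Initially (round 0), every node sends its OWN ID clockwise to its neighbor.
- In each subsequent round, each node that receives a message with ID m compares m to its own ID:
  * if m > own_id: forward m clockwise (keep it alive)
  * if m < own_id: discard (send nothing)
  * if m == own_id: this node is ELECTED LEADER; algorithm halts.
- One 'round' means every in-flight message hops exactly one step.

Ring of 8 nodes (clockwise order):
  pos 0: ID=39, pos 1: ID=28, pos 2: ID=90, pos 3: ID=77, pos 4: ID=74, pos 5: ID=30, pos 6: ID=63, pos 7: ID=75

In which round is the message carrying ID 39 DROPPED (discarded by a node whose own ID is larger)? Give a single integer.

Round 1: pos1(id28) recv 39: fwd; pos2(id90) recv 28: drop; pos3(id77) recv 90: fwd; pos4(id74) recv 77: fwd; pos5(id30) recv 74: fwd; pos6(id63) recv 30: drop; pos7(id75) recv 63: drop; pos0(id39) recv 75: fwd
Round 2: pos2(id90) recv 39: drop; pos4(id74) recv 90: fwd; pos5(id30) recv 77: fwd; pos6(id63) recv 74: fwd; pos1(id28) recv 75: fwd
Round 3: pos5(id30) recv 90: fwd; pos6(id63) recv 77: fwd; pos7(id75) recv 74: drop; pos2(id90) recv 75: drop
Round 4: pos6(id63) recv 90: fwd; pos7(id75) recv 77: fwd
Round 5: pos7(id75) recv 90: fwd; pos0(id39) recv 77: fwd
Round 6: pos0(id39) recv 90: fwd; pos1(id28) recv 77: fwd
Round 7: pos1(id28) recv 90: fwd; pos2(id90) recv 77: drop
Round 8: pos2(id90) recv 90: ELECTED
Message ID 39 originates at pos 0; dropped at pos 2 in round 2

Answer: 2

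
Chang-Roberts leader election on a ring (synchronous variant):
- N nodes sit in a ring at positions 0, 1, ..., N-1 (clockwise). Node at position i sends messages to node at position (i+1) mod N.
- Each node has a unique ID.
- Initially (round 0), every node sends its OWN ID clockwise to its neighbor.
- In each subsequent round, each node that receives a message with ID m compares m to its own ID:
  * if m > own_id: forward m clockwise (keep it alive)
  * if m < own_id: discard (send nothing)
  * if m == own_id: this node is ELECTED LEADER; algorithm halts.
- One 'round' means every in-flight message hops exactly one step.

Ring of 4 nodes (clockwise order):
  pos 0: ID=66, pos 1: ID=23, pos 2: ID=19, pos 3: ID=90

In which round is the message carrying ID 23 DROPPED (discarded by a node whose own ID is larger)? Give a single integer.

Round 1: pos1(id23) recv 66: fwd; pos2(id19) recv 23: fwd; pos3(id90) recv 19: drop; pos0(id66) recv 90: fwd
Round 2: pos2(id19) recv 66: fwd; pos3(id90) recv 23: drop; pos1(id23) recv 90: fwd
Round 3: pos3(id90) recv 66: drop; pos2(id19) recv 90: fwd
Round 4: pos3(id90) recv 90: ELECTED
Message ID 23 originates at pos 1; dropped at pos 3 in round 2

Answer: 2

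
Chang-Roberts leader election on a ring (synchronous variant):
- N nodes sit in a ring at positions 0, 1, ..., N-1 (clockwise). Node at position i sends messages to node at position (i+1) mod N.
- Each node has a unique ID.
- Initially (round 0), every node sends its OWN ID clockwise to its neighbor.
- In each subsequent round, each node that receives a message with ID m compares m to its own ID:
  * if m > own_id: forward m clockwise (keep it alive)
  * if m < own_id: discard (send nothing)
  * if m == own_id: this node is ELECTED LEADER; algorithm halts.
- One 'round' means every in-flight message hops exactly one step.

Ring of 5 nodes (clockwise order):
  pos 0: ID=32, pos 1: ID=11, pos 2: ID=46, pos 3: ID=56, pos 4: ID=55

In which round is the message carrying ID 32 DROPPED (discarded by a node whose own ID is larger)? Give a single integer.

Answer: 2

Derivation:
Round 1: pos1(id11) recv 32: fwd; pos2(id46) recv 11: drop; pos3(id56) recv 46: drop; pos4(id55) recv 56: fwd; pos0(id32) recv 55: fwd
Round 2: pos2(id46) recv 32: drop; pos0(id32) recv 56: fwd; pos1(id11) recv 55: fwd
Round 3: pos1(id11) recv 56: fwd; pos2(id46) recv 55: fwd
Round 4: pos2(id46) recv 56: fwd; pos3(id56) recv 55: drop
Round 5: pos3(id56) recv 56: ELECTED
Message ID 32 originates at pos 0; dropped at pos 2 in round 2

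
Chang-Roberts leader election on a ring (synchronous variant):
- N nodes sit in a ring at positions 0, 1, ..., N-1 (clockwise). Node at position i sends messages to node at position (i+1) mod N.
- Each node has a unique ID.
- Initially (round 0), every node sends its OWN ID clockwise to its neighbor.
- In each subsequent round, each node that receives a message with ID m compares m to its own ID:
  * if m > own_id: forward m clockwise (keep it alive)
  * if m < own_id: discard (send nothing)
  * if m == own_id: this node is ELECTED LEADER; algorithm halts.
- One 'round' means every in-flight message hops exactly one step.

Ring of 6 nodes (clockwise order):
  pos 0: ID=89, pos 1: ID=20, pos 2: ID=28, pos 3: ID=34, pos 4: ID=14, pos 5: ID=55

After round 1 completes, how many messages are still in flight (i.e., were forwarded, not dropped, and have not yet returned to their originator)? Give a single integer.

Round 1: pos1(id20) recv 89: fwd; pos2(id28) recv 20: drop; pos3(id34) recv 28: drop; pos4(id14) recv 34: fwd; pos5(id55) recv 14: drop; pos0(id89) recv 55: drop
After round 1: 2 messages still in flight

Answer: 2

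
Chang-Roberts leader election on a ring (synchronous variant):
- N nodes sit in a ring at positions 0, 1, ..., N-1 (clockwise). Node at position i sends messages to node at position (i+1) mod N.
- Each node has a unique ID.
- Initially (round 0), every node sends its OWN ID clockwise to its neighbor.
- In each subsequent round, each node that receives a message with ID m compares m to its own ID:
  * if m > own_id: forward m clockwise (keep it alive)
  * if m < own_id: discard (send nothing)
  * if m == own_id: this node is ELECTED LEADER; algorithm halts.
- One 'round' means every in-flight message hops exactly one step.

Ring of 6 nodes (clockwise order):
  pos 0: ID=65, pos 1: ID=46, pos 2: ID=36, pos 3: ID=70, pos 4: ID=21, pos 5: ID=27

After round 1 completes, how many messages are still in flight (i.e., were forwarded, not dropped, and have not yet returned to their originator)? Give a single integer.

Round 1: pos1(id46) recv 65: fwd; pos2(id36) recv 46: fwd; pos3(id70) recv 36: drop; pos4(id21) recv 70: fwd; pos5(id27) recv 21: drop; pos0(id65) recv 27: drop
After round 1: 3 messages still in flight

Answer: 3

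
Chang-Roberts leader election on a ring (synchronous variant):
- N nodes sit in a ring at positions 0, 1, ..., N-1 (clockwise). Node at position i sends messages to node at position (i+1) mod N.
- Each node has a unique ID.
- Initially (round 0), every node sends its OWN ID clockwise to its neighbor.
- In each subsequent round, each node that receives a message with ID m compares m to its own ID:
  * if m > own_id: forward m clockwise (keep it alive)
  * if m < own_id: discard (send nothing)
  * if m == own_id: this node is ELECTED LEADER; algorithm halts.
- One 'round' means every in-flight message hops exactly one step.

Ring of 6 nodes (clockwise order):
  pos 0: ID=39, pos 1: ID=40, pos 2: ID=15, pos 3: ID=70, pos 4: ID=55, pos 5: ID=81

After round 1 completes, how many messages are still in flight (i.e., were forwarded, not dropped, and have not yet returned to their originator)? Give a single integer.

Round 1: pos1(id40) recv 39: drop; pos2(id15) recv 40: fwd; pos3(id70) recv 15: drop; pos4(id55) recv 70: fwd; pos5(id81) recv 55: drop; pos0(id39) recv 81: fwd
After round 1: 3 messages still in flight

Answer: 3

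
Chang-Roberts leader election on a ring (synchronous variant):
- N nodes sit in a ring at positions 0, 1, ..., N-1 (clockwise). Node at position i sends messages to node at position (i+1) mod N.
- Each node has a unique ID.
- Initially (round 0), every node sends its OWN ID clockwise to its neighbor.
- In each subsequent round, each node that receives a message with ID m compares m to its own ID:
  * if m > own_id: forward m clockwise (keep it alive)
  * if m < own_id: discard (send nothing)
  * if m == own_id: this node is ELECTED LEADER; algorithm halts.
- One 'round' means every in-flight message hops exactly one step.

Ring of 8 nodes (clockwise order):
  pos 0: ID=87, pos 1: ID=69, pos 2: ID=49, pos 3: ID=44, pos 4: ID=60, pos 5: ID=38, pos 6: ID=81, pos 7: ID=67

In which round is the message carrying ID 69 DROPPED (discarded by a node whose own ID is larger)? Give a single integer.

Answer: 5

Derivation:
Round 1: pos1(id69) recv 87: fwd; pos2(id49) recv 69: fwd; pos3(id44) recv 49: fwd; pos4(id60) recv 44: drop; pos5(id38) recv 60: fwd; pos6(id81) recv 38: drop; pos7(id67) recv 81: fwd; pos0(id87) recv 67: drop
Round 2: pos2(id49) recv 87: fwd; pos3(id44) recv 69: fwd; pos4(id60) recv 49: drop; pos6(id81) recv 60: drop; pos0(id87) recv 81: drop
Round 3: pos3(id44) recv 87: fwd; pos4(id60) recv 69: fwd
Round 4: pos4(id60) recv 87: fwd; pos5(id38) recv 69: fwd
Round 5: pos5(id38) recv 87: fwd; pos6(id81) recv 69: drop
Round 6: pos6(id81) recv 87: fwd
Round 7: pos7(id67) recv 87: fwd
Round 8: pos0(id87) recv 87: ELECTED
Message ID 69 originates at pos 1; dropped at pos 6 in round 5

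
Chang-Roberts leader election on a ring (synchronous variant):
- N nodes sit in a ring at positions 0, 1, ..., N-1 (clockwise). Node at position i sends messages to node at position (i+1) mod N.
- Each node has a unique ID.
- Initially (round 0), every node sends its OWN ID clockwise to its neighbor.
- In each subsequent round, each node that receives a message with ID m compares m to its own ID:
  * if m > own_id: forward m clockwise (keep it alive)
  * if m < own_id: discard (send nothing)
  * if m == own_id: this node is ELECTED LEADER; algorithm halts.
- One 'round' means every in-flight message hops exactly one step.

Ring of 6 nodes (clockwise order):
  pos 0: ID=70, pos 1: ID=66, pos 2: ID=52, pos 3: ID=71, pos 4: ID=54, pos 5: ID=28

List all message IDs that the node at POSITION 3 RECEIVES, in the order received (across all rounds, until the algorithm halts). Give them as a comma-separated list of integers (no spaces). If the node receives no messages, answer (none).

Round 1: pos1(id66) recv 70: fwd; pos2(id52) recv 66: fwd; pos3(id71) recv 52: drop; pos4(id54) recv 71: fwd; pos5(id28) recv 54: fwd; pos0(id70) recv 28: drop
Round 2: pos2(id52) recv 70: fwd; pos3(id71) recv 66: drop; pos5(id28) recv 71: fwd; pos0(id70) recv 54: drop
Round 3: pos3(id71) recv 70: drop; pos0(id70) recv 71: fwd
Round 4: pos1(id66) recv 71: fwd
Round 5: pos2(id52) recv 71: fwd
Round 6: pos3(id71) recv 71: ELECTED

Answer: 52,66,70,71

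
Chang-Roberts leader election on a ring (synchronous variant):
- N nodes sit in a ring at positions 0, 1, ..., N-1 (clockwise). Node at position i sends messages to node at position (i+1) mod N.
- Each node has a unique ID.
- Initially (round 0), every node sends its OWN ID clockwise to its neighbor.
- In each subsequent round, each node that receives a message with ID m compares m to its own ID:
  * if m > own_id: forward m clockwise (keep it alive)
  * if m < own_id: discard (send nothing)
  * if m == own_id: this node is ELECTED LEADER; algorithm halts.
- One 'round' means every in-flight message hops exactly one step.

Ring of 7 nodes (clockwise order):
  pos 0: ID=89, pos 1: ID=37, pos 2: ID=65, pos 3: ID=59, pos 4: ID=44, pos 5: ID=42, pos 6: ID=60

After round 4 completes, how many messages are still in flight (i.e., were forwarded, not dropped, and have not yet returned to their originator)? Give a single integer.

Answer: 2

Derivation:
Round 1: pos1(id37) recv 89: fwd; pos2(id65) recv 37: drop; pos3(id59) recv 65: fwd; pos4(id44) recv 59: fwd; pos5(id42) recv 44: fwd; pos6(id60) recv 42: drop; pos0(id89) recv 60: drop
Round 2: pos2(id65) recv 89: fwd; pos4(id44) recv 65: fwd; pos5(id42) recv 59: fwd; pos6(id60) recv 44: drop
Round 3: pos3(id59) recv 89: fwd; pos5(id42) recv 65: fwd; pos6(id60) recv 59: drop
Round 4: pos4(id44) recv 89: fwd; pos6(id60) recv 65: fwd
After round 4: 2 messages still in flight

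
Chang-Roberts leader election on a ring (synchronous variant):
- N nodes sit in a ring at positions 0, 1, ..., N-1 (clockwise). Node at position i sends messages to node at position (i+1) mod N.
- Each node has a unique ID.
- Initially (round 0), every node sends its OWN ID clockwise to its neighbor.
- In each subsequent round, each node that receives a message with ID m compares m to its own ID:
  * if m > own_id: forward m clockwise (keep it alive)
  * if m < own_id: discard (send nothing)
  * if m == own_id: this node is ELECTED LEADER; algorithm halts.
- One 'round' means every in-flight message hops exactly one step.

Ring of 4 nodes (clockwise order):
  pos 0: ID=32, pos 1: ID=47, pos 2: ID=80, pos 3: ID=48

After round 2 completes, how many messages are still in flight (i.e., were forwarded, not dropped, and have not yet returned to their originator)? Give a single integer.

Round 1: pos1(id47) recv 32: drop; pos2(id80) recv 47: drop; pos3(id48) recv 80: fwd; pos0(id32) recv 48: fwd
Round 2: pos0(id32) recv 80: fwd; pos1(id47) recv 48: fwd
After round 2: 2 messages still in flight

Answer: 2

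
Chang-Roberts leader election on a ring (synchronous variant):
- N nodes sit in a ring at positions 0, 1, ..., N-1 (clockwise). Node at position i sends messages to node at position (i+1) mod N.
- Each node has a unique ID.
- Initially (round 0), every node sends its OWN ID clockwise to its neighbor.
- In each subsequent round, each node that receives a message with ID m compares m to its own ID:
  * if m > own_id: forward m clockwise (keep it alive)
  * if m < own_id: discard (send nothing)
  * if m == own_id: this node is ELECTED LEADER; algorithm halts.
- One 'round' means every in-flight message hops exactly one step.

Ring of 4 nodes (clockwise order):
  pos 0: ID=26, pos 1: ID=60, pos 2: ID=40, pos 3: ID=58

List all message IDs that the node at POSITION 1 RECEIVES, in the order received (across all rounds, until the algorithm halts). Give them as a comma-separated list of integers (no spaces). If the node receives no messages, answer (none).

Answer: 26,58,60

Derivation:
Round 1: pos1(id60) recv 26: drop; pos2(id40) recv 60: fwd; pos3(id58) recv 40: drop; pos0(id26) recv 58: fwd
Round 2: pos3(id58) recv 60: fwd; pos1(id60) recv 58: drop
Round 3: pos0(id26) recv 60: fwd
Round 4: pos1(id60) recv 60: ELECTED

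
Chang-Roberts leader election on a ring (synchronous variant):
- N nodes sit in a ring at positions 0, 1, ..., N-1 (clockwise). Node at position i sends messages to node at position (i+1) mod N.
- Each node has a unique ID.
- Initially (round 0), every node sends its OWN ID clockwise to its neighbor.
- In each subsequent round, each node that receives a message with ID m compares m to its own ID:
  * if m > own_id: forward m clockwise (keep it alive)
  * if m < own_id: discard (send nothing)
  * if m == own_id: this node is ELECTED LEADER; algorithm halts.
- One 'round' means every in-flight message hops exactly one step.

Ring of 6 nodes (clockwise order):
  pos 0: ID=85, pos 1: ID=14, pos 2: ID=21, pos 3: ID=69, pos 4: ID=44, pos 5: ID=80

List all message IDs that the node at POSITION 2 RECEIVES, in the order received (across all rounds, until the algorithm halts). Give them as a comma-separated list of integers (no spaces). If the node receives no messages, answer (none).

Answer: 14,85

Derivation:
Round 1: pos1(id14) recv 85: fwd; pos2(id21) recv 14: drop; pos3(id69) recv 21: drop; pos4(id44) recv 69: fwd; pos5(id80) recv 44: drop; pos0(id85) recv 80: drop
Round 2: pos2(id21) recv 85: fwd; pos5(id80) recv 69: drop
Round 3: pos3(id69) recv 85: fwd
Round 4: pos4(id44) recv 85: fwd
Round 5: pos5(id80) recv 85: fwd
Round 6: pos0(id85) recv 85: ELECTED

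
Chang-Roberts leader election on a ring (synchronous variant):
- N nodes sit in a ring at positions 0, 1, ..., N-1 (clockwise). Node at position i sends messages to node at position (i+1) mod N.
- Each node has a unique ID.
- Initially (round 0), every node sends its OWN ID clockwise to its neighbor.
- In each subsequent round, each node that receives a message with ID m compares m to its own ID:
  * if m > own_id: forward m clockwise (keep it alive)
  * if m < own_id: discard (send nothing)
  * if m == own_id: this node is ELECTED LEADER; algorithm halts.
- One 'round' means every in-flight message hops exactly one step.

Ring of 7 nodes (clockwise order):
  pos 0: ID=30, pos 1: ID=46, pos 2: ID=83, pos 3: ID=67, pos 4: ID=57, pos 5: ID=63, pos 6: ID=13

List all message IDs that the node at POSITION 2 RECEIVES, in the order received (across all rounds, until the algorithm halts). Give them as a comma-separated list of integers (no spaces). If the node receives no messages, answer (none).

Answer: 46,63,67,83

Derivation:
Round 1: pos1(id46) recv 30: drop; pos2(id83) recv 46: drop; pos3(id67) recv 83: fwd; pos4(id57) recv 67: fwd; pos5(id63) recv 57: drop; pos6(id13) recv 63: fwd; pos0(id30) recv 13: drop
Round 2: pos4(id57) recv 83: fwd; pos5(id63) recv 67: fwd; pos0(id30) recv 63: fwd
Round 3: pos5(id63) recv 83: fwd; pos6(id13) recv 67: fwd; pos1(id46) recv 63: fwd
Round 4: pos6(id13) recv 83: fwd; pos0(id30) recv 67: fwd; pos2(id83) recv 63: drop
Round 5: pos0(id30) recv 83: fwd; pos1(id46) recv 67: fwd
Round 6: pos1(id46) recv 83: fwd; pos2(id83) recv 67: drop
Round 7: pos2(id83) recv 83: ELECTED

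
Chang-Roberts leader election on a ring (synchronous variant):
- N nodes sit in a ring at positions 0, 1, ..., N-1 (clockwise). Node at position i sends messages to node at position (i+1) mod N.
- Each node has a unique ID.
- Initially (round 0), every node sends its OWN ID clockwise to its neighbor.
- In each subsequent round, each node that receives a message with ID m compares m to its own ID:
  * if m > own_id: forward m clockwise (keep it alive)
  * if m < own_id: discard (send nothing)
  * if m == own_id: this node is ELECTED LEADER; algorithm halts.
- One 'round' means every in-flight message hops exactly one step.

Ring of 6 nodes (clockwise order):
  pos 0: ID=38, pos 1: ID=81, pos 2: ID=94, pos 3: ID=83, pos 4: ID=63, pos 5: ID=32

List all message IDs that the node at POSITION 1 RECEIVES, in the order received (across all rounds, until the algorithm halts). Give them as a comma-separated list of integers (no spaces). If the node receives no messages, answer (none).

Answer: 38,63,83,94

Derivation:
Round 1: pos1(id81) recv 38: drop; pos2(id94) recv 81: drop; pos3(id83) recv 94: fwd; pos4(id63) recv 83: fwd; pos5(id32) recv 63: fwd; pos0(id38) recv 32: drop
Round 2: pos4(id63) recv 94: fwd; pos5(id32) recv 83: fwd; pos0(id38) recv 63: fwd
Round 3: pos5(id32) recv 94: fwd; pos0(id38) recv 83: fwd; pos1(id81) recv 63: drop
Round 4: pos0(id38) recv 94: fwd; pos1(id81) recv 83: fwd
Round 5: pos1(id81) recv 94: fwd; pos2(id94) recv 83: drop
Round 6: pos2(id94) recv 94: ELECTED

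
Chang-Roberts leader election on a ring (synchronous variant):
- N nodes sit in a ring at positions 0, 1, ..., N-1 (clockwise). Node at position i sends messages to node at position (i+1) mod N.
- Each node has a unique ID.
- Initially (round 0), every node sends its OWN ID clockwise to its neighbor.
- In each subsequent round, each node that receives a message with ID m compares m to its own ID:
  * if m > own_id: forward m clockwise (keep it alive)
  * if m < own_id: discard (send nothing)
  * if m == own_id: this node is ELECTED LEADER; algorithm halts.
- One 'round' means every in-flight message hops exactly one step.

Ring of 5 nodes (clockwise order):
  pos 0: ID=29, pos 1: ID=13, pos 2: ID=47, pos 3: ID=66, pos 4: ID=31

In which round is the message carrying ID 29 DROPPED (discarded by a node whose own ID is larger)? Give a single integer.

Answer: 2

Derivation:
Round 1: pos1(id13) recv 29: fwd; pos2(id47) recv 13: drop; pos3(id66) recv 47: drop; pos4(id31) recv 66: fwd; pos0(id29) recv 31: fwd
Round 2: pos2(id47) recv 29: drop; pos0(id29) recv 66: fwd; pos1(id13) recv 31: fwd
Round 3: pos1(id13) recv 66: fwd; pos2(id47) recv 31: drop
Round 4: pos2(id47) recv 66: fwd
Round 5: pos3(id66) recv 66: ELECTED
Message ID 29 originates at pos 0; dropped at pos 2 in round 2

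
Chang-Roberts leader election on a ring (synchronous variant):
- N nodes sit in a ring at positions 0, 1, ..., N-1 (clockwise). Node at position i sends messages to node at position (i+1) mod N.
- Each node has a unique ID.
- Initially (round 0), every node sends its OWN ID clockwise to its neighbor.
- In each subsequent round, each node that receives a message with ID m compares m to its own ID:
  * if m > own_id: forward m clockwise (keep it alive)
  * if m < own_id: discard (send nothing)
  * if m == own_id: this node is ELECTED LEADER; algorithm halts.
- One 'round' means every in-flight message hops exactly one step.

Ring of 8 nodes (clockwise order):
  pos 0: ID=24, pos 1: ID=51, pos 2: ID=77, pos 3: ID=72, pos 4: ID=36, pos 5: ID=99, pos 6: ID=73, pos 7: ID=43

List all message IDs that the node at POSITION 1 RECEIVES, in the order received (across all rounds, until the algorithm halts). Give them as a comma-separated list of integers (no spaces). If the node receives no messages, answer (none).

Round 1: pos1(id51) recv 24: drop; pos2(id77) recv 51: drop; pos3(id72) recv 77: fwd; pos4(id36) recv 72: fwd; pos5(id99) recv 36: drop; pos6(id73) recv 99: fwd; pos7(id43) recv 73: fwd; pos0(id24) recv 43: fwd
Round 2: pos4(id36) recv 77: fwd; pos5(id99) recv 72: drop; pos7(id43) recv 99: fwd; pos0(id24) recv 73: fwd; pos1(id51) recv 43: drop
Round 3: pos5(id99) recv 77: drop; pos0(id24) recv 99: fwd; pos1(id51) recv 73: fwd
Round 4: pos1(id51) recv 99: fwd; pos2(id77) recv 73: drop
Round 5: pos2(id77) recv 99: fwd
Round 6: pos3(id72) recv 99: fwd
Round 7: pos4(id36) recv 99: fwd
Round 8: pos5(id99) recv 99: ELECTED

Answer: 24,43,73,99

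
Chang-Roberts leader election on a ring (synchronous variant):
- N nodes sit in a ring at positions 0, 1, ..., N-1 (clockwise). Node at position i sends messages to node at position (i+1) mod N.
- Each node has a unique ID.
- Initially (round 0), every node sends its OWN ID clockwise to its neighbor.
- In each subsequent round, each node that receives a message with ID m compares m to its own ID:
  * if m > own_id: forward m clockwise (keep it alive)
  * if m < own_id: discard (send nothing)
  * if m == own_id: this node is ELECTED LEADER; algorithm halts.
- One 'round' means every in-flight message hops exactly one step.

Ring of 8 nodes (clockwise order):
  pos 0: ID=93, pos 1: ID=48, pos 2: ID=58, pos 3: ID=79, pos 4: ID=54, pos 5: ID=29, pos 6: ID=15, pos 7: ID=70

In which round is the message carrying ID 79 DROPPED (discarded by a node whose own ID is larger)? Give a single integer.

Round 1: pos1(id48) recv 93: fwd; pos2(id58) recv 48: drop; pos3(id79) recv 58: drop; pos4(id54) recv 79: fwd; pos5(id29) recv 54: fwd; pos6(id15) recv 29: fwd; pos7(id70) recv 15: drop; pos0(id93) recv 70: drop
Round 2: pos2(id58) recv 93: fwd; pos5(id29) recv 79: fwd; pos6(id15) recv 54: fwd; pos7(id70) recv 29: drop
Round 3: pos3(id79) recv 93: fwd; pos6(id15) recv 79: fwd; pos7(id70) recv 54: drop
Round 4: pos4(id54) recv 93: fwd; pos7(id70) recv 79: fwd
Round 5: pos5(id29) recv 93: fwd; pos0(id93) recv 79: drop
Round 6: pos6(id15) recv 93: fwd
Round 7: pos7(id70) recv 93: fwd
Round 8: pos0(id93) recv 93: ELECTED
Message ID 79 originates at pos 3; dropped at pos 0 in round 5

Answer: 5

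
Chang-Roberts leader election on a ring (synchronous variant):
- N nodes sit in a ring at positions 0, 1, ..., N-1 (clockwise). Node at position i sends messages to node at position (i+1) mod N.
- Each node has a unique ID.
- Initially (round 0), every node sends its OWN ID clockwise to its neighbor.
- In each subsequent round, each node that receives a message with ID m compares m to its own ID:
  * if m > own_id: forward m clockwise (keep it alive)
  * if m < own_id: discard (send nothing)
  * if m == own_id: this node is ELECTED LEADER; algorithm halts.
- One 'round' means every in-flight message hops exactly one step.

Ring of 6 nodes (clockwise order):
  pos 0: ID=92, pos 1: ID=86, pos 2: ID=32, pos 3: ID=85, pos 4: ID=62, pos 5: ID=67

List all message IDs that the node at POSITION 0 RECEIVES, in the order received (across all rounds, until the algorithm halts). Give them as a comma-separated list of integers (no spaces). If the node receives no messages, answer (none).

Round 1: pos1(id86) recv 92: fwd; pos2(id32) recv 86: fwd; pos3(id85) recv 32: drop; pos4(id62) recv 85: fwd; pos5(id67) recv 62: drop; pos0(id92) recv 67: drop
Round 2: pos2(id32) recv 92: fwd; pos3(id85) recv 86: fwd; pos5(id67) recv 85: fwd
Round 3: pos3(id85) recv 92: fwd; pos4(id62) recv 86: fwd; pos0(id92) recv 85: drop
Round 4: pos4(id62) recv 92: fwd; pos5(id67) recv 86: fwd
Round 5: pos5(id67) recv 92: fwd; pos0(id92) recv 86: drop
Round 6: pos0(id92) recv 92: ELECTED

Answer: 67,85,86,92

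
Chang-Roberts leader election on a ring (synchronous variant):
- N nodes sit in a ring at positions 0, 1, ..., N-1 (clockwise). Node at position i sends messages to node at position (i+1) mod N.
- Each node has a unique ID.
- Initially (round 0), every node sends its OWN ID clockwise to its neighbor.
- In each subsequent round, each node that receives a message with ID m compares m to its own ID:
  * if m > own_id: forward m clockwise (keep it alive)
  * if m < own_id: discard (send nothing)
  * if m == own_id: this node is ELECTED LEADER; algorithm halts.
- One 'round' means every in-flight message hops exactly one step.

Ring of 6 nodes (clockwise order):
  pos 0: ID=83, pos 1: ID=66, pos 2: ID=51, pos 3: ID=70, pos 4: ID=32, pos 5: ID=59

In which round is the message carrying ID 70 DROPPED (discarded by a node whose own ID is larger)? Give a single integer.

Round 1: pos1(id66) recv 83: fwd; pos2(id51) recv 66: fwd; pos3(id70) recv 51: drop; pos4(id32) recv 70: fwd; pos5(id59) recv 32: drop; pos0(id83) recv 59: drop
Round 2: pos2(id51) recv 83: fwd; pos3(id70) recv 66: drop; pos5(id59) recv 70: fwd
Round 3: pos3(id70) recv 83: fwd; pos0(id83) recv 70: drop
Round 4: pos4(id32) recv 83: fwd
Round 5: pos5(id59) recv 83: fwd
Round 6: pos0(id83) recv 83: ELECTED
Message ID 70 originates at pos 3; dropped at pos 0 in round 3

Answer: 3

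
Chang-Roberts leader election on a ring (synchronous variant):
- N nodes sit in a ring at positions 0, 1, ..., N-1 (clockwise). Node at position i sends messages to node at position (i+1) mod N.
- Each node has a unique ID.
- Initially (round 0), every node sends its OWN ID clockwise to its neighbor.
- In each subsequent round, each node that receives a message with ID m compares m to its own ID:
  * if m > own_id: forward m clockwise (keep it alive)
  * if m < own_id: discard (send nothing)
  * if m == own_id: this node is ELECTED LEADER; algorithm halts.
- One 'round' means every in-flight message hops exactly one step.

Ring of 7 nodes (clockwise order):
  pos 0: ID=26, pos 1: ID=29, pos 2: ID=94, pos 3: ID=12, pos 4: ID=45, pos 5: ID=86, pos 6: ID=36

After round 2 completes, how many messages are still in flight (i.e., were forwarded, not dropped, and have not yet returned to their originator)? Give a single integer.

Answer: 3

Derivation:
Round 1: pos1(id29) recv 26: drop; pos2(id94) recv 29: drop; pos3(id12) recv 94: fwd; pos4(id45) recv 12: drop; pos5(id86) recv 45: drop; pos6(id36) recv 86: fwd; pos0(id26) recv 36: fwd
Round 2: pos4(id45) recv 94: fwd; pos0(id26) recv 86: fwd; pos1(id29) recv 36: fwd
After round 2: 3 messages still in flight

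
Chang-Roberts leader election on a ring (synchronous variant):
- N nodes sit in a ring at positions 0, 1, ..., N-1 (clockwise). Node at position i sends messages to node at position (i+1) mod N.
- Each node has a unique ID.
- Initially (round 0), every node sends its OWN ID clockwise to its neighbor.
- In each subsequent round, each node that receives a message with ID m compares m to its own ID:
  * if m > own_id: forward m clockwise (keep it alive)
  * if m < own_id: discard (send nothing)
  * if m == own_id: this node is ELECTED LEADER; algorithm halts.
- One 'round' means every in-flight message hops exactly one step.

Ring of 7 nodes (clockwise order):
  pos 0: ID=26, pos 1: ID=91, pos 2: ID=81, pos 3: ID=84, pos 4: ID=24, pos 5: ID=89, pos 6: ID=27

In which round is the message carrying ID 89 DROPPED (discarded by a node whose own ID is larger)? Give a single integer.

Round 1: pos1(id91) recv 26: drop; pos2(id81) recv 91: fwd; pos3(id84) recv 81: drop; pos4(id24) recv 84: fwd; pos5(id89) recv 24: drop; pos6(id27) recv 89: fwd; pos0(id26) recv 27: fwd
Round 2: pos3(id84) recv 91: fwd; pos5(id89) recv 84: drop; pos0(id26) recv 89: fwd; pos1(id91) recv 27: drop
Round 3: pos4(id24) recv 91: fwd; pos1(id91) recv 89: drop
Round 4: pos5(id89) recv 91: fwd
Round 5: pos6(id27) recv 91: fwd
Round 6: pos0(id26) recv 91: fwd
Round 7: pos1(id91) recv 91: ELECTED
Message ID 89 originates at pos 5; dropped at pos 1 in round 3

Answer: 3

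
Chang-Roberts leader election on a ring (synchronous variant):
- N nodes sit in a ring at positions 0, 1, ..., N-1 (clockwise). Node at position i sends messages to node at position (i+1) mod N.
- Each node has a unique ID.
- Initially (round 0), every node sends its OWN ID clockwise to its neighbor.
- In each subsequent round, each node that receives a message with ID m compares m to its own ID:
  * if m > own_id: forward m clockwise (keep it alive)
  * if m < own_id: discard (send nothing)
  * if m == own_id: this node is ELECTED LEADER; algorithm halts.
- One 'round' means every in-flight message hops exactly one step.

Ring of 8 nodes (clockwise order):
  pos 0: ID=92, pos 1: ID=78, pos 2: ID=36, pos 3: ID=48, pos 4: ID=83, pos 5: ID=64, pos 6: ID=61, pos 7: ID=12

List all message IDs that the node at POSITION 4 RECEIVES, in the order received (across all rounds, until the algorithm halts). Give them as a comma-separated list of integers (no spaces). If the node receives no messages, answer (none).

Round 1: pos1(id78) recv 92: fwd; pos2(id36) recv 78: fwd; pos3(id48) recv 36: drop; pos4(id83) recv 48: drop; pos5(id64) recv 83: fwd; pos6(id61) recv 64: fwd; pos7(id12) recv 61: fwd; pos0(id92) recv 12: drop
Round 2: pos2(id36) recv 92: fwd; pos3(id48) recv 78: fwd; pos6(id61) recv 83: fwd; pos7(id12) recv 64: fwd; pos0(id92) recv 61: drop
Round 3: pos3(id48) recv 92: fwd; pos4(id83) recv 78: drop; pos7(id12) recv 83: fwd; pos0(id92) recv 64: drop
Round 4: pos4(id83) recv 92: fwd; pos0(id92) recv 83: drop
Round 5: pos5(id64) recv 92: fwd
Round 6: pos6(id61) recv 92: fwd
Round 7: pos7(id12) recv 92: fwd
Round 8: pos0(id92) recv 92: ELECTED

Answer: 48,78,92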